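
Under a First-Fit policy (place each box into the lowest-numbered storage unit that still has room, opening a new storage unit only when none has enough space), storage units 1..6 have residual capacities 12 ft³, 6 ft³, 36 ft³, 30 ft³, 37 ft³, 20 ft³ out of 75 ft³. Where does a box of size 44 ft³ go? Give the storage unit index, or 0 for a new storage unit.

0

No storage unit has ≥ 44 ft³ free, so a new storage unit is opened.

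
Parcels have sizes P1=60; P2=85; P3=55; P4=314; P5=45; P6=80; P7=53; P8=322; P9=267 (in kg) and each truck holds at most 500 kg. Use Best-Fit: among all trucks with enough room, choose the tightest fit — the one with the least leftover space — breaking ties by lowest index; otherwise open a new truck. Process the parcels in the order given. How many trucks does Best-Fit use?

P1 (60 kg) → truck 1 (remaining 440 kg)
P2 (85 kg) → truck 1 (remaining 355 kg)
P3 (55 kg) → truck 1 (remaining 300 kg)
P4 (314 kg) → truck 2 (remaining 186 kg)
P5 (45 kg) → truck 2 (remaining 141 kg)
P6 (80 kg) → truck 2 (remaining 61 kg)
P7 (53 kg) → truck 2 (remaining 8 kg)
P8 (322 kg) → truck 3 (remaining 178 kg)
P9 (267 kg) → truck 1 (remaining 33 kg)

3 trucks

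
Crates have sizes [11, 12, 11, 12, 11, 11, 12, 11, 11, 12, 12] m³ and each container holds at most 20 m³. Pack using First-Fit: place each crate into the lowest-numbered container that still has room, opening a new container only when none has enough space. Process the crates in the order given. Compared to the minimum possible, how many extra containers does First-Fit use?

First-Fit: [11] [12] [11] [12] [11] [11] [12] [11] [11] [12] [12] → 11 containers.
11 crates exceed 10 m³ (half the capacity), and no two of those can share a container, so at least 11 containers are needed.
So 11 is already optimal.

0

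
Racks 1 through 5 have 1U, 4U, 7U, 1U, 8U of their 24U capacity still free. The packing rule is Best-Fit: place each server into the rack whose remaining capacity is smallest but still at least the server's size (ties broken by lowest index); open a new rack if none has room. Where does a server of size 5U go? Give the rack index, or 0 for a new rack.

Racks with room: rack 3 (7U), rack 5 (8U).
Tightest fit is rack 3 with 7U free.

3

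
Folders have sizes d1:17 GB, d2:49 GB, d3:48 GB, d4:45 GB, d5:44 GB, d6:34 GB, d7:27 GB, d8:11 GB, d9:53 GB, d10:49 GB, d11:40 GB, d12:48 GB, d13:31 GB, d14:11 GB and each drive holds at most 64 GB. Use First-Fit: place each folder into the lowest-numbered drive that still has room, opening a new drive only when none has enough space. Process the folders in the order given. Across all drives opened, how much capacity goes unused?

133

drive 1: place d1 (17 GB), 47 GB left
drive 2: place d2 (49 GB), 15 GB left
drive 3: place d3 (48 GB), 16 GB left
drive 1: place d4 (45 GB), 2 GB left
drive 4: place d5 (44 GB), 20 GB left
drive 5: place d6 (34 GB), 30 GB left
drive 5: place d7 (27 GB), 3 GB left
drive 2: place d8 (11 GB), 4 GB left
drive 6: place d9 (53 GB), 11 GB left
drive 7: place d10 (49 GB), 15 GB left
drive 8: place d11 (40 GB), 24 GB left
drive 9: place d12 (48 GB), 16 GB left
drive 10: place d13 (31 GB), 33 GB left
drive 3: place d14 (11 GB), 5 GB left
10 drives × 64 GB = 640 GB; used 507 GB; unused 133 GB.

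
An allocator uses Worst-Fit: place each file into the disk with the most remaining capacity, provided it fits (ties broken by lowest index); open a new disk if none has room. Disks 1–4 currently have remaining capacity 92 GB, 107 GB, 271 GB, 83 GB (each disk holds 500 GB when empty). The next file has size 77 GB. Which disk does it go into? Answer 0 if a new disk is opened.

Disks with room: disk 1 (92 GB), disk 2 (107 GB), disk 3 (271 GB), disk 4 (83 GB).
Most room is disk 3 with 271 GB free.

3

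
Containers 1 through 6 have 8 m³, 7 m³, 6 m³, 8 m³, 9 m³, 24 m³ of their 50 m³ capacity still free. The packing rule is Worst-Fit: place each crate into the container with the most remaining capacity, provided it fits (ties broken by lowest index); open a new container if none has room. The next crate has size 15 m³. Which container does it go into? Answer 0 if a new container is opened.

Containers with room: container 6 (24 m³).
Most room is container 6 with 24 m³ free.

6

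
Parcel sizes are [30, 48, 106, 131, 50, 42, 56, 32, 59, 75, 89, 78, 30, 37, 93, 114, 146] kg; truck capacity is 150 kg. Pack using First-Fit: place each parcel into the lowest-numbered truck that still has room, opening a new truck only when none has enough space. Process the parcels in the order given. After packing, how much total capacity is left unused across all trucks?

30 kg → truck 1 (remaining 120 kg)
48 kg → truck 1 (remaining 72 kg)
106 kg → truck 2 (remaining 44 kg)
131 kg → truck 3 (remaining 19 kg)
50 kg → truck 1 (remaining 22 kg)
42 kg → truck 2 (remaining 2 kg)
56 kg → truck 4 (remaining 94 kg)
32 kg → truck 4 (remaining 62 kg)
59 kg → truck 4 (remaining 3 kg)
75 kg → truck 5 (remaining 75 kg)
89 kg → truck 6 (remaining 61 kg)
78 kg → truck 7 (remaining 72 kg)
30 kg → truck 5 (remaining 45 kg)
37 kg → truck 5 (remaining 8 kg)
93 kg → truck 8 (remaining 57 kg)
114 kg → truck 9 (remaining 36 kg)
146 kg → truck 10 (remaining 4 kg)
10 trucks × 150 kg = 1500 kg; used 1216 kg; unused 284 kg.

284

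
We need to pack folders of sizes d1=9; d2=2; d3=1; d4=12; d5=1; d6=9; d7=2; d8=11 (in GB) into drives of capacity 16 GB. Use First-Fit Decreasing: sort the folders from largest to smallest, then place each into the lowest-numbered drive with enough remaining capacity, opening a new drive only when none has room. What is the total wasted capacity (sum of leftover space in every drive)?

17

Sorted descending: 12, 11, 9, 9, 2, 2, 1, 1.
drive 1: place 12 GB, 4 GB left
drive 2: place 11 GB, 5 GB left
drive 3: place 9 GB, 7 GB left
drive 4: place 9 GB, 7 GB left
drive 1: place 2 GB, 2 GB left
drive 1: place 2 GB, 0 GB left
drive 2: place 1 GB, 4 GB left
drive 2: place 1 GB, 3 GB left
4 drives × 16 GB = 64 GB; used 47 GB; unused 17 GB.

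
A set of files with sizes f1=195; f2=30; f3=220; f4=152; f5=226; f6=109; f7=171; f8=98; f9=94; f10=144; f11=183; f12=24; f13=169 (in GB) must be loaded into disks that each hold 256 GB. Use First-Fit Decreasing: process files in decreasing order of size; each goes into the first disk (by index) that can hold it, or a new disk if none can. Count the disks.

Sorted descending: 226, 220, 195, 183, 171, 169, 152, 144, 109, 98, 94, 30, 24.
disk 1: place 226 GB, 30 GB left
disk 2: place 220 GB, 36 GB left
disk 3: place 195 GB, 61 GB left
disk 4: place 183 GB, 73 GB left
disk 5: place 171 GB, 85 GB left
disk 6: place 169 GB, 87 GB left
disk 7: place 152 GB, 104 GB left
disk 8: place 144 GB, 112 GB left
disk 8: place 109 GB, 3 GB left
disk 7: place 98 GB, 6 GB left
disk 9: place 94 GB, 162 GB left
disk 1: place 30 GB, 0 GB left
disk 2: place 24 GB, 12 GB left
Final disks: [226,30] [220,24] [195] [183] [171] [169] [152,98] [144,109] [94].

9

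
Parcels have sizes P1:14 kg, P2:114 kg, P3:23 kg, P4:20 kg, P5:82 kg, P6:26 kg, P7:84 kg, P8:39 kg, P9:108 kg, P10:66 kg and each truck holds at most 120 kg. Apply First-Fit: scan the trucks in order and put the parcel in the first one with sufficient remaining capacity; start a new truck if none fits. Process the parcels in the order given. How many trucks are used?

truck 1: place P1 (14 kg), 106 kg left
truck 2: place P2 (114 kg), 6 kg left
truck 1: place P3 (23 kg), 83 kg left
truck 1: place P4 (20 kg), 63 kg left
truck 3: place P5 (82 kg), 38 kg left
truck 1: place P6 (26 kg), 37 kg left
truck 4: place P7 (84 kg), 36 kg left
truck 5: place P8 (39 kg), 81 kg left
truck 6: place P9 (108 kg), 12 kg left
truck 5: place P10 (66 kg), 15 kg left
Final trucks: [14,23,20,26] [114] [82] [84] [39,66] [108].

6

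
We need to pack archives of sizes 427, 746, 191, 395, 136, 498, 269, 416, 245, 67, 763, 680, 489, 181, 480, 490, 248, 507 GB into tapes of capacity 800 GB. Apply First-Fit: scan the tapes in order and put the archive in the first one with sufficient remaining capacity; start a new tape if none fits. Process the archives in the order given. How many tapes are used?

11 tapes

tape 1: place 427 GB, 373 GB left
tape 2: place 746 GB, 54 GB left
tape 1: place 191 GB, 182 GB left
tape 3: place 395 GB, 405 GB left
tape 1: place 136 GB, 46 GB left
tape 4: place 498 GB, 302 GB left
tape 3: place 269 GB, 136 GB left
tape 5: place 416 GB, 384 GB left
tape 4: place 245 GB, 57 GB left
tape 3: place 67 GB, 69 GB left
tape 6: place 763 GB, 37 GB left
tape 7: place 680 GB, 120 GB left
tape 8: place 489 GB, 311 GB left
tape 5: place 181 GB, 203 GB left
tape 9: place 480 GB, 320 GB left
tape 10: place 490 GB, 310 GB left
tape 8: place 248 GB, 63 GB left
tape 11: place 507 GB, 293 GB left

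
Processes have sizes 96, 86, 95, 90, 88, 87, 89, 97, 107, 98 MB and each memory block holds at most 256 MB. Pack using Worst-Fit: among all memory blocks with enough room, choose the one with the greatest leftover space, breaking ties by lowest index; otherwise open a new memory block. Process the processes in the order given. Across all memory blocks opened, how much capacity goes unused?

96 MB → memory block 1 (remaining 160 MB)
86 MB → memory block 1 (remaining 74 MB)
95 MB → memory block 2 (remaining 161 MB)
90 MB → memory block 2 (remaining 71 MB)
88 MB → memory block 3 (remaining 168 MB)
87 MB → memory block 3 (remaining 81 MB)
89 MB → memory block 4 (remaining 167 MB)
97 MB → memory block 4 (remaining 70 MB)
107 MB → memory block 5 (remaining 149 MB)
98 MB → memory block 5 (remaining 51 MB)
5 memory blocks × 256 MB = 1280 MB; used 933 MB; unused 347 MB.

347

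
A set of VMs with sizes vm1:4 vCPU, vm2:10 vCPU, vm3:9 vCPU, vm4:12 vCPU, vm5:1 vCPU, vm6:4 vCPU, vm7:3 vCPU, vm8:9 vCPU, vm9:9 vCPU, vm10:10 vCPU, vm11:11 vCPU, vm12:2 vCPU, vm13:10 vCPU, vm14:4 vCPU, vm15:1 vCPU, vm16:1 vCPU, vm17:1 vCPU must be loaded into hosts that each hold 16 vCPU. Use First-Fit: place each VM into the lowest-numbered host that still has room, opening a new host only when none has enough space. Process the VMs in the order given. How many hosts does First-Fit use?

vm1 (4 vCPU) → host 1 (remaining 12 vCPU)
vm2 (10 vCPU) → host 1 (remaining 2 vCPU)
vm3 (9 vCPU) → host 2 (remaining 7 vCPU)
vm4 (12 vCPU) → host 3 (remaining 4 vCPU)
vm5 (1 vCPU) → host 1 (remaining 1 vCPU)
vm6 (4 vCPU) → host 2 (remaining 3 vCPU)
vm7 (3 vCPU) → host 2 (remaining 0 vCPU)
vm8 (9 vCPU) → host 4 (remaining 7 vCPU)
vm9 (9 vCPU) → host 5 (remaining 7 vCPU)
vm10 (10 vCPU) → host 6 (remaining 6 vCPU)
vm11 (11 vCPU) → host 7 (remaining 5 vCPU)
vm12 (2 vCPU) → host 3 (remaining 2 vCPU)
vm13 (10 vCPU) → host 8 (remaining 6 vCPU)
vm14 (4 vCPU) → host 4 (remaining 3 vCPU)
vm15 (1 vCPU) → host 1 (remaining 0 vCPU)
vm16 (1 vCPU) → host 3 (remaining 1 vCPU)
vm17 (1 vCPU) → host 3 (remaining 0 vCPU)
Final hosts: [4,10,1,1] [9,4,3] [12,2,1,1] [9,4] [9] [10] [11] [10].

8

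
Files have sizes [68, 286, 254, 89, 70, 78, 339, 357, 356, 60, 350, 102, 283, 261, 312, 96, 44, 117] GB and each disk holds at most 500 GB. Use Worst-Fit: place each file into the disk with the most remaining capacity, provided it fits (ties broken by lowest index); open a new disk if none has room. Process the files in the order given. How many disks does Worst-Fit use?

9

disk 1: place 68 GB, 432 GB left
disk 1: place 286 GB, 146 GB left
disk 2: place 254 GB, 246 GB left
disk 2: place 89 GB, 157 GB left
disk 2: place 70 GB, 87 GB left
disk 1: place 78 GB, 68 GB left
disk 3: place 339 GB, 161 GB left
disk 4: place 357 GB, 143 GB left
disk 5: place 356 GB, 144 GB left
disk 3: place 60 GB, 101 GB left
disk 6: place 350 GB, 150 GB left
disk 6: place 102 GB, 48 GB left
disk 7: place 283 GB, 217 GB left
disk 8: place 261 GB, 239 GB left
disk 9: place 312 GB, 188 GB left
disk 8: place 96 GB, 143 GB left
disk 7: place 44 GB, 173 GB left
disk 9: place 117 GB, 71 GB left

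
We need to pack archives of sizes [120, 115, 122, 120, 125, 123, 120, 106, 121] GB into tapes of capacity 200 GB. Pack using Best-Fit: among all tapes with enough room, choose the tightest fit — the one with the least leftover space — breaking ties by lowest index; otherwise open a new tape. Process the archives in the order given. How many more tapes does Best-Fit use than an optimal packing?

Best-Fit: [120] [115] [122] [120] [125] [123] [120] [106] [121] → 9 tapes.
9 archives exceed 100 GB (half the capacity), and no two of those can share a tape, so at least 9 tapes are needed.
So 9 is already optimal.

0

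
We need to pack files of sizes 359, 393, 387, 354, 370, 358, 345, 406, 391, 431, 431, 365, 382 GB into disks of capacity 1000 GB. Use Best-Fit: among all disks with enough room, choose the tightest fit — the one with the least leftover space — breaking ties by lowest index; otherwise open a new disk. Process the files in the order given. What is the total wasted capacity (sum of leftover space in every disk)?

2028

disk 1: place 359 GB, 641 GB left
disk 1: place 393 GB, 248 GB left
disk 2: place 387 GB, 613 GB left
disk 2: place 354 GB, 259 GB left
disk 3: place 370 GB, 630 GB left
disk 3: place 358 GB, 272 GB left
disk 4: place 345 GB, 655 GB left
disk 4: place 406 GB, 249 GB left
disk 5: place 391 GB, 609 GB left
disk 5: place 431 GB, 178 GB left
disk 6: place 431 GB, 569 GB left
disk 6: place 365 GB, 204 GB left
disk 7: place 382 GB, 618 GB left
7 disks × 1000 GB = 7000 GB; used 4972 GB; unused 2028 GB.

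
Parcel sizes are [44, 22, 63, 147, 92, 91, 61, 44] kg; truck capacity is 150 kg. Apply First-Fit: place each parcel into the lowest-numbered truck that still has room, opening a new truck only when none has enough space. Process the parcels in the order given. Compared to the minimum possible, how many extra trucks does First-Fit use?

First-Fit: [44,22,63] [147] [92,44] [91] [61] → 5 trucks.
Total size 564 kg; any packing needs at least ⌈564/150⌉ = 4 trucks.
An optimal packing achieves that bound: [147] [92,44] [91,44] [63,61,22] → 4 trucks.
Excess: 5 − 4 = 1.

1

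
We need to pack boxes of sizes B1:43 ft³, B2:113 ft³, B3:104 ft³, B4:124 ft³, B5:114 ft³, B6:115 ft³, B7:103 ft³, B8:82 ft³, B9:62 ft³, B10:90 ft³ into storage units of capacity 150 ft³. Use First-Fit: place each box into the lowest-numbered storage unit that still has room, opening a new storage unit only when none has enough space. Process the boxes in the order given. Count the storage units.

Put B1 (43 ft³) in storage unit 1; 107 ft³ remain.
Put B2 (113 ft³) in storage unit 2; 37 ft³ remain.
Put B3 (104 ft³) in storage unit 1; 3 ft³ remain.
Put B4 (124 ft³) in storage unit 3; 26 ft³ remain.
Put B5 (114 ft³) in storage unit 4; 36 ft³ remain.
Put B6 (115 ft³) in storage unit 5; 35 ft³ remain.
Put B7 (103 ft³) in storage unit 6; 47 ft³ remain.
Put B8 (82 ft³) in storage unit 7; 68 ft³ remain.
Put B9 (62 ft³) in storage unit 7; 6 ft³ remain.
Put B10 (90 ft³) in storage unit 8; 60 ft³ remain.
Final storage units: [43,104] [113] [124] [114] [115] [103] [82,62] [90].

8 storage units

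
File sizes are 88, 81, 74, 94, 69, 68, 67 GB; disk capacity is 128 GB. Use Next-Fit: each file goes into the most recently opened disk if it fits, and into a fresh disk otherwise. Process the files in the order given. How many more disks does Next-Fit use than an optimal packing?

0

Next-Fit: [88] [81] [74] [94] [69] [68] [67] → 7 disks.
7 files exceed 64 GB (half the capacity), and no two of those can share a disk, so at least 7 disks are needed.
So 7 is already optimal.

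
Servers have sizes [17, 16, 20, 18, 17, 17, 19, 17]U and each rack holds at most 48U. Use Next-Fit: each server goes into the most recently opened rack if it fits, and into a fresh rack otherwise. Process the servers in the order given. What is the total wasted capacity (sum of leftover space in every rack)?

51

rack 1: place 17U, 31U left
rack 1: place 16U, 15U left
rack 2: place 20U, 28U left
rack 2: place 18U, 10U left
rack 3: place 17U, 31U left
rack 3: place 17U, 14U left
rack 4: place 19U, 29U left
rack 4: place 17U, 12U left
4 racks × 48U = 192U; used 141U; unused 51U.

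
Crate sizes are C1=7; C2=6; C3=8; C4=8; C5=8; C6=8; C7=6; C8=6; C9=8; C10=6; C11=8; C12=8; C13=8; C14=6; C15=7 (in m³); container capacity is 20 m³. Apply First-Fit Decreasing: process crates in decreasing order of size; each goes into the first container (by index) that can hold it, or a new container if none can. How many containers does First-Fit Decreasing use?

Sorted descending: 8, 8, 8, 8, 8, 8, 8, 8, 7, 7, 6, 6, 6, 6, 6.
container 1: place 8 m³, 12 m³ left
container 1: place 8 m³, 4 m³ left
container 2: place 8 m³, 12 m³ left
container 2: place 8 m³, 4 m³ left
container 3: place 8 m³, 12 m³ left
container 3: place 8 m³, 4 m³ left
container 4: place 8 m³, 12 m³ left
container 4: place 8 m³, 4 m³ left
container 5: place 7 m³, 13 m³ left
container 5: place 7 m³, 6 m³ left
container 5: place 6 m³, 0 m³ left
container 6: place 6 m³, 14 m³ left
container 6: place 6 m³, 8 m³ left
container 6: place 6 m³, 2 m³ left
container 7: place 6 m³, 14 m³ left
Final containers: [8,8] [8,8] [8,8] [8,8] [7,7,6] [6,6,6] [6].

7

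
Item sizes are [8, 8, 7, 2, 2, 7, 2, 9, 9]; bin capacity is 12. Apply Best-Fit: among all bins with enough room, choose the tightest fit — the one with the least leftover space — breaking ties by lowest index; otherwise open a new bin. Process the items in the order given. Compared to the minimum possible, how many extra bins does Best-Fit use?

Best-Fit: [8,2,2] [8,2] [7] [7] [9] [9] → 6 bins.
6 items exceed 6 (half the capacity), and no two of those can share a bin, so at least 6 bins are needed.
So 6 is already optimal.

0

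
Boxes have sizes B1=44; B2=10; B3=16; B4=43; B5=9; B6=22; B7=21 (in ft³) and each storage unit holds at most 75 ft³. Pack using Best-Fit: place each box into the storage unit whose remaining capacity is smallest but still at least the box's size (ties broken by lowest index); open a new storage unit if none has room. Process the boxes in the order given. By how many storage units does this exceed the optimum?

Best-Fit: [44,10,16] [43,9,22] [21] → 3 storage units.
Total size 165 ft³; any packing needs at least ⌈165/75⌉ = 3 storage units.
So 3 is already optimal.

0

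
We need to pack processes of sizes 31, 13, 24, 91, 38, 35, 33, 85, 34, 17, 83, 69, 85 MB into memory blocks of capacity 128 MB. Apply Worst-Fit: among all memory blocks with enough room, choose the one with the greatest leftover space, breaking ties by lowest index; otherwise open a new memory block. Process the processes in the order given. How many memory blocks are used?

6 memory blocks

Put 31 MB in memory block 1; 97 MB remain.
Put 13 MB in memory block 1; 84 MB remain.
Put 24 MB in memory block 1; 60 MB remain.
Put 91 MB in memory block 2; 37 MB remain.
Put 38 MB in memory block 1; 22 MB remain.
Put 35 MB in memory block 2; 2 MB remain.
Put 33 MB in memory block 3; 95 MB remain.
Put 85 MB in memory block 3; 10 MB remain.
Put 34 MB in memory block 4; 94 MB remain.
Put 17 MB in memory block 4; 77 MB remain.
Put 83 MB in memory block 5; 45 MB remain.
Put 69 MB in memory block 4; 8 MB remain.
Put 85 MB in memory block 6; 43 MB remain.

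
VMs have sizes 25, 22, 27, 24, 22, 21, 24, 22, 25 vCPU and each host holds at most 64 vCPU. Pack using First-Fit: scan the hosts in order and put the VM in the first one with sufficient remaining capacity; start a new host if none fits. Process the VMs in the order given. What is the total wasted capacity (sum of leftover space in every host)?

108

Put 25 vCPU in host 1; 39 vCPU remain.
Put 22 vCPU in host 1; 17 vCPU remain.
Put 27 vCPU in host 2; 37 vCPU remain.
Put 24 vCPU in host 2; 13 vCPU remain.
Put 22 vCPU in host 3; 42 vCPU remain.
Put 21 vCPU in host 3; 21 vCPU remain.
Put 24 vCPU in host 4; 40 vCPU remain.
Put 22 vCPU in host 4; 18 vCPU remain.
Put 25 vCPU in host 5; 39 vCPU remain.
5 hosts × 64 vCPU = 320 vCPU; used 212 vCPU; unused 108 vCPU.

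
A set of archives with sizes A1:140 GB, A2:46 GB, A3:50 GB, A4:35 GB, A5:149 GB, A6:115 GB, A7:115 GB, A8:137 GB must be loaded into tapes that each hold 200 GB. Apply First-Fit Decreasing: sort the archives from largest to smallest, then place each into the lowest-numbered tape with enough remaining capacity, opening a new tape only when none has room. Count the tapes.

5 tapes

Sorted descending: 149, 140, 137, 115, 115, 50, 46, 35.
149 GB → tape 1 (remaining 51 GB)
140 GB → tape 2 (remaining 60 GB)
137 GB → tape 3 (remaining 63 GB)
115 GB → tape 4 (remaining 85 GB)
115 GB → tape 5 (remaining 85 GB)
50 GB → tape 1 (remaining 1 GB)
46 GB → tape 2 (remaining 14 GB)
35 GB → tape 3 (remaining 28 GB)
Final tapes: [149,50] [140,46] [137,35] [115] [115].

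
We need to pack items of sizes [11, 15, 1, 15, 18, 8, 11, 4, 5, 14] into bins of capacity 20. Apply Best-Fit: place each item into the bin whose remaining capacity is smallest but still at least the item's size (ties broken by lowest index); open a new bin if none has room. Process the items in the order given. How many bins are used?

6

bin 1: place 11, 9 left
bin 2: place 15, 5 left
bin 2: place 1, 4 left
bin 3: place 15, 5 left
bin 4: place 18, 2 left
bin 1: place 8, 1 left
bin 5: place 11, 9 left
bin 2: place 4, 0 left
bin 3: place 5, 0 left
bin 6: place 14, 6 left
Final bins: [11,8] [15,1,4] [15,5] [18] [11] [14].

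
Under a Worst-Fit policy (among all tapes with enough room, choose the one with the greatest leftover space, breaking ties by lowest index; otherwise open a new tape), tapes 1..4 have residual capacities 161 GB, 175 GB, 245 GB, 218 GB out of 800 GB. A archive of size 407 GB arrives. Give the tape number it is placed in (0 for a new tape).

0

No tape has ≥ 407 GB free, so a new tape is opened.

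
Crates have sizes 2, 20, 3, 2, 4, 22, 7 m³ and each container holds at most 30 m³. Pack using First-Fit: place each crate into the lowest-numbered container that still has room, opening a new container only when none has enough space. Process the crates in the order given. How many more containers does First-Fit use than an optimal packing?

1

First-Fit: [2,20,3,2] [4,22] [7] → 3 containers.
Total size 60 m³; any packing needs at least ⌈60/30⌉ = 2 containers.
An optimal packing achieves that bound: [22,4,2,2] [20,7,3] → 2 containers.
Excess: 3 − 2 = 1.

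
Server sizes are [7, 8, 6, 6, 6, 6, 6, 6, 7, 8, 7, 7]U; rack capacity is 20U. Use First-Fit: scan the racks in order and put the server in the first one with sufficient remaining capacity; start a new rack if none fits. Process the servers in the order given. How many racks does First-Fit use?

5

7U → rack 1 (remaining 13U)
8U → rack 1 (remaining 5U)
6U → rack 2 (remaining 14U)
6U → rack 2 (remaining 8U)
6U → rack 2 (remaining 2U)
6U → rack 3 (remaining 14U)
6U → rack 3 (remaining 8U)
6U → rack 3 (remaining 2U)
7U → rack 4 (remaining 13U)
8U → rack 4 (remaining 5U)
7U → rack 5 (remaining 13U)
7U → rack 5 (remaining 6U)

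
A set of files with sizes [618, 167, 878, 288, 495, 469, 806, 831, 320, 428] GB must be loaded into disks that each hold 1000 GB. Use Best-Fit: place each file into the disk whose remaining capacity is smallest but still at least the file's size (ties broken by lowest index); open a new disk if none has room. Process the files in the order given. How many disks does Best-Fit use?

Put 618 GB in disk 1; 382 GB remain.
Put 167 GB in disk 1; 215 GB remain.
Put 878 GB in disk 2; 122 GB remain.
Put 288 GB in disk 3; 712 GB remain.
Put 495 GB in disk 3; 217 GB remain.
Put 469 GB in disk 4; 531 GB remain.
Put 806 GB in disk 5; 194 GB remain.
Put 831 GB in disk 6; 169 GB remain.
Put 320 GB in disk 4; 211 GB remain.
Put 428 GB in disk 7; 572 GB remain.

7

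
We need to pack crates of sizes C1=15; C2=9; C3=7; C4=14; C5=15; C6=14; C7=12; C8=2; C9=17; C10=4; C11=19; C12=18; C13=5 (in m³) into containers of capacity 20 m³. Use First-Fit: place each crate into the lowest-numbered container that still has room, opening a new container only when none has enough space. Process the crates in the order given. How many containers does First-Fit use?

9

C1 (15 m³) → container 1 (remaining 5 m³)
C2 (9 m³) → container 2 (remaining 11 m³)
C3 (7 m³) → container 2 (remaining 4 m³)
C4 (14 m³) → container 3 (remaining 6 m³)
C5 (15 m³) → container 4 (remaining 5 m³)
C6 (14 m³) → container 5 (remaining 6 m³)
C7 (12 m³) → container 6 (remaining 8 m³)
C8 (2 m³) → container 1 (remaining 3 m³)
C9 (17 m³) → container 7 (remaining 3 m³)
C10 (4 m³) → container 2 (remaining 0 m³)
C11 (19 m³) → container 8 (remaining 1 m³)
C12 (18 m³) → container 9 (remaining 2 m³)
C13 (5 m³) → container 3 (remaining 1 m³)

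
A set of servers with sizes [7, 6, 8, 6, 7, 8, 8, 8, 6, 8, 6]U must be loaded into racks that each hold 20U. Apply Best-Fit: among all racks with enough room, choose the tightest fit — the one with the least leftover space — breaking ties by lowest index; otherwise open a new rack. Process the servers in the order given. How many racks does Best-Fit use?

5 racks

7U → rack 1 (remaining 13U)
6U → rack 1 (remaining 7U)
8U → rack 2 (remaining 12U)
6U → rack 1 (remaining 1U)
7U → rack 2 (remaining 5U)
8U → rack 3 (remaining 12U)
8U → rack 3 (remaining 4U)
8U → rack 4 (remaining 12U)
6U → rack 4 (remaining 6U)
8U → rack 5 (remaining 12U)
6U → rack 4 (remaining 0U)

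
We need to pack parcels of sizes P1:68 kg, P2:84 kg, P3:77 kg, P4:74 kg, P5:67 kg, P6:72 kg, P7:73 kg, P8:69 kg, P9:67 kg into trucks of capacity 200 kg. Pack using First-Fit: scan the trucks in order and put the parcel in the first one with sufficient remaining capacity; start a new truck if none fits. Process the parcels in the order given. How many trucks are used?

5 trucks

truck 1: place P1 (68 kg), 132 kg left
truck 1: place P2 (84 kg), 48 kg left
truck 2: place P3 (77 kg), 123 kg left
truck 2: place P4 (74 kg), 49 kg left
truck 3: place P5 (67 kg), 133 kg left
truck 3: place P6 (72 kg), 61 kg left
truck 4: place P7 (73 kg), 127 kg left
truck 4: place P8 (69 kg), 58 kg left
truck 5: place P9 (67 kg), 133 kg left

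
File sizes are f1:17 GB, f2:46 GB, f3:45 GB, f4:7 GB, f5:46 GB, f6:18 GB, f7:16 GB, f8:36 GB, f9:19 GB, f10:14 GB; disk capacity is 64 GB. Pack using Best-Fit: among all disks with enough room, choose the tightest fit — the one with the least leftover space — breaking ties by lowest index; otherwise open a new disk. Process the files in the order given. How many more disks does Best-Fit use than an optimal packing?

Best-Fit: [17,46] [45,7] [46,18] [16,36] [19,14] → 5 disks.
Total size 264 GB; any packing needs at least ⌈264/64⌉ = 5 disks.
So 5 is already optimal.

0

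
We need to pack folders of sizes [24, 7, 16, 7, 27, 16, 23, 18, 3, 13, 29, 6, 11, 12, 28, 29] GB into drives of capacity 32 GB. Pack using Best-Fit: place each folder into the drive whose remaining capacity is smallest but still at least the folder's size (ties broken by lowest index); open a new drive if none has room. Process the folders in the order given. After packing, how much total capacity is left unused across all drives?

51

Put 24 GB in drive 1; 8 GB remain.
Put 7 GB in drive 1; 1 GB remain.
Put 16 GB in drive 2; 16 GB remain.
Put 7 GB in drive 2; 9 GB remain.
Put 27 GB in drive 3; 5 GB remain.
Put 16 GB in drive 4; 16 GB remain.
Put 23 GB in drive 5; 9 GB remain.
Put 18 GB in drive 6; 14 GB remain.
Put 3 GB in drive 3; 2 GB remain.
Put 13 GB in drive 6; 1 GB remain.
Put 29 GB in drive 7; 3 GB remain.
Put 6 GB in drive 2; 3 GB remain.
Put 11 GB in drive 4; 5 GB remain.
Put 12 GB in drive 8; 20 GB remain.
Put 28 GB in drive 9; 4 GB remain.
Put 29 GB in drive 10; 3 GB remain.
10 drives × 32 GB = 320 GB; used 269 GB; unused 51 GB.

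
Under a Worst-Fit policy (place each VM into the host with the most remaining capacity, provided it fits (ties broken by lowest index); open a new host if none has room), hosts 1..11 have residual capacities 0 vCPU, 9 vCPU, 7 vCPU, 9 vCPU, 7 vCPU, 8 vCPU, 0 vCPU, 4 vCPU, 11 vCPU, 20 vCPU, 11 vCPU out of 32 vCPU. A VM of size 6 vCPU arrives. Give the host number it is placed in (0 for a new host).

Hosts with room: host 2 (9 vCPU), host 3 (7 vCPU), host 4 (9 vCPU), host 5 (7 vCPU), host 6 (8 vCPU), host 9 (11 vCPU), host 10 (20 vCPU), host 11 (11 vCPU).
Most room is host 10 with 20 vCPU free.

10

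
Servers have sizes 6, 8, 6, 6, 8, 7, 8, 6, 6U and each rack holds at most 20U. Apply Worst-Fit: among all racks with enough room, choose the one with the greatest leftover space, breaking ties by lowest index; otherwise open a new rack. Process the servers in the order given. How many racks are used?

4 racks

Put 6U in rack 1; 14U remain.
Put 8U in rack 1; 6U remain.
Put 6U in rack 1; 0U remain.
Put 6U in rack 2; 14U remain.
Put 8U in rack 2; 6U remain.
Put 7U in rack 3; 13U remain.
Put 8U in rack 3; 5U remain.
Put 6U in rack 2; 0U remain.
Put 6U in rack 4; 14U remain.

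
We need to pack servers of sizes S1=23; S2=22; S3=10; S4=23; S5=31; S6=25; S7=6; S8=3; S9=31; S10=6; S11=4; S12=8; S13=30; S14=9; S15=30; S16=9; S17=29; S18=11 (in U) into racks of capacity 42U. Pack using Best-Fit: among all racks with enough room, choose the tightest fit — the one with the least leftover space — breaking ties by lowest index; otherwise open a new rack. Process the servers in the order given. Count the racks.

rack 1: place S1 (23U), 19U left
rack 2: place S2 (22U), 20U left
rack 1: place S3 (10U), 9U left
rack 3: place S4 (23U), 19U left
rack 4: place S5 (31U), 11U left
rack 5: place S6 (25U), 17U left
rack 1: place S7 (6U), 3U left
rack 1: place S8 (3U), 0U left
rack 6: place S9 (31U), 11U left
rack 4: place S10 (6U), 5U left
rack 4: place S11 (4U), 1U left
rack 6: place S12 (8U), 3U left
rack 7: place S13 (30U), 12U left
rack 7: place S14 (9U), 3U left
rack 8: place S15 (30U), 12U left
rack 8: place S16 (9U), 3U left
rack 9: place S17 (29U), 13U left
rack 9: place S18 (11U), 2U left

9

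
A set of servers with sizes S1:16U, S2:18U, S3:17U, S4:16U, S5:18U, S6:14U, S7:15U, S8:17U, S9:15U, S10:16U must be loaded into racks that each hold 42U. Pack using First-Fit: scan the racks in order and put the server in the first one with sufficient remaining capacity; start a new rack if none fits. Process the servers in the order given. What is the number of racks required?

S1 (16U) → rack 1 (remaining 26U)
S2 (18U) → rack 1 (remaining 8U)
S3 (17U) → rack 2 (remaining 25U)
S4 (16U) → rack 2 (remaining 9U)
S5 (18U) → rack 3 (remaining 24U)
S6 (14U) → rack 3 (remaining 10U)
S7 (15U) → rack 4 (remaining 27U)
S8 (17U) → rack 4 (remaining 10U)
S9 (15U) → rack 5 (remaining 27U)
S10 (16U) → rack 5 (remaining 11U)
Final racks: [16,18] [17,16] [18,14] [15,17] [15,16].

5 racks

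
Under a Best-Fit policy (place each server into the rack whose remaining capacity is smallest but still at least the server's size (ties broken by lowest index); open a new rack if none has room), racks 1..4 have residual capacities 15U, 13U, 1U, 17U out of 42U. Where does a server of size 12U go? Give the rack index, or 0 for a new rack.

2

Racks with room: rack 1 (15U), rack 2 (13U), rack 4 (17U).
Tightest fit is rack 2 with 13U free.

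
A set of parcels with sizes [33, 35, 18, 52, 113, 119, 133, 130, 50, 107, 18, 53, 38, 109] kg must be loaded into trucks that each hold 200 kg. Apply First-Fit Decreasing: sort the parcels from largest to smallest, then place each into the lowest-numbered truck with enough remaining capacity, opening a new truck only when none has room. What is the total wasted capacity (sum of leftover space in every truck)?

192

Sorted descending: 133, 130, 119, 113, 109, 107, 53, 52, 50, 38, 35, 33, 18, 18.
truck 1: place 133 kg, 67 kg left
truck 2: place 130 kg, 70 kg left
truck 3: place 119 kg, 81 kg left
truck 4: place 113 kg, 87 kg left
truck 5: place 109 kg, 91 kg left
truck 6: place 107 kg, 93 kg left
truck 1: place 53 kg, 14 kg left
truck 2: place 52 kg, 18 kg left
truck 3: place 50 kg, 31 kg left
truck 4: place 38 kg, 49 kg left
truck 4: place 35 kg, 14 kg left
truck 5: place 33 kg, 58 kg left
truck 2: place 18 kg, 0 kg left
truck 3: place 18 kg, 13 kg left
6 trucks × 200 kg = 1200 kg; used 1008 kg; unused 192 kg.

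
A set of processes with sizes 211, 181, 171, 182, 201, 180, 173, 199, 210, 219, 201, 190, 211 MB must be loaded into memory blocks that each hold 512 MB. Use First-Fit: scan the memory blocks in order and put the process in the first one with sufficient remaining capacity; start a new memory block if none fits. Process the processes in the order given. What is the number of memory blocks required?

7 memory blocks

memory block 1: place 211 MB, 301 MB left
memory block 1: place 181 MB, 120 MB left
memory block 2: place 171 MB, 341 MB left
memory block 2: place 182 MB, 159 MB left
memory block 3: place 201 MB, 311 MB left
memory block 3: place 180 MB, 131 MB left
memory block 4: place 173 MB, 339 MB left
memory block 4: place 199 MB, 140 MB left
memory block 5: place 210 MB, 302 MB left
memory block 5: place 219 MB, 83 MB left
memory block 6: place 201 MB, 311 MB left
memory block 6: place 190 MB, 121 MB left
memory block 7: place 211 MB, 301 MB left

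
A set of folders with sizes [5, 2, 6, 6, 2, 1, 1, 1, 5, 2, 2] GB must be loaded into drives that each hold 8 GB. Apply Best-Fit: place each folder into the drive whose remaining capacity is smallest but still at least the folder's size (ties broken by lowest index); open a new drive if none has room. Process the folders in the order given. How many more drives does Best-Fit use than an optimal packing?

0

Best-Fit: [5,2,1] [6,2] [6,1,1] [5,2] [2] → 5 drives.
Total size 33 GB; any packing needs at least ⌈33/8⌉ = 5 drives.
So 5 is already optimal.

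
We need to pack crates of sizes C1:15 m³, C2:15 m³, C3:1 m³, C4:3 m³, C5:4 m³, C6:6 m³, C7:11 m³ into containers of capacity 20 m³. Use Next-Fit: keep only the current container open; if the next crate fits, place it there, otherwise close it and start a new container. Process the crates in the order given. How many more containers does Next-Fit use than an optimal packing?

1

Next-Fit: [15] [15,1,3] [4,6] [11] → 4 containers.
Total size 55 m³; any packing needs at least ⌈55/20⌉ = 3 containers.
An optimal packing achieves that bound: [15,4,1] [15,3] [11,6] → 3 containers.
Excess: 4 − 3 = 1.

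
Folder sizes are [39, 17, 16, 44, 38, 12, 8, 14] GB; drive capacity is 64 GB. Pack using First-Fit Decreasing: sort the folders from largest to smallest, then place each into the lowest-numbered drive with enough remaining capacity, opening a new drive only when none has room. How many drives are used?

Sorted descending: 44, 39, 38, 17, 16, 14, 12, 8.
Put 44 GB in drive 1; 20 GB remain.
Put 39 GB in drive 2; 25 GB remain.
Put 38 GB in drive 3; 26 GB remain.
Put 17 GB in drive 1; 3 GB remain.
Put 16 GB in drive 2; 9 GB remain.
Put 14 GB in drive 3; 12 GB remain.
Put 12 GB in drive 3; 0 GB remain.
Put 8 GB in drive 2; 1 GB remain.

3 drives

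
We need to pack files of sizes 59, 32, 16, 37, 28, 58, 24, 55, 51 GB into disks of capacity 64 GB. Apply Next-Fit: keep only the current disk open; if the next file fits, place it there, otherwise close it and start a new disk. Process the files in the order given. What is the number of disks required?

8 disks

disk 1: place 59 GB, 5 GB left
disk 2: place 32 GB, 32 GB left
disk 2: place 16 GB, 16 GB left
disk 3: place 37 GB, 27 GB left
disk 4: place 28 GB, 36 GB left
disk 5: place 58 GB, 6 GB left
disk 6: place 24 GB, 40 GB left
disk 7: place 55 GB, 9 GB left
disk 8: place 51 GB, 13 GB left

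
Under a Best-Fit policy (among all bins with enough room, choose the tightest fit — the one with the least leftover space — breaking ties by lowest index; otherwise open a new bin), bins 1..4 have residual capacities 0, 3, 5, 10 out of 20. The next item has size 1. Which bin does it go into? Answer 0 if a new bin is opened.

Bins with room: bin 2 (3), bin 3 (5), bin 4 (10).
Tightest fit is bin 2 with 3 free.

2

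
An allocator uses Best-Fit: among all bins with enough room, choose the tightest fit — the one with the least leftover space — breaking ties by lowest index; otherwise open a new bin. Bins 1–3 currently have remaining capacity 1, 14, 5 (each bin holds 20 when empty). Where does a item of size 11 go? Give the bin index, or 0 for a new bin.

2

Bins with room: bin 2 (14).
Tightest fit is bin 2 with 14 free.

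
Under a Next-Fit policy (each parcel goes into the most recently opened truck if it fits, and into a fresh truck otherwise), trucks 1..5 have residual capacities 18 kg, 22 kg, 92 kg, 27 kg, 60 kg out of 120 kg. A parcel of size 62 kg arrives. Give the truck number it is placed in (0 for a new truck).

Next-Fit only looks at truck 5, which has 60 kg free.
62 kg does not fit, so a new truck is opened.

0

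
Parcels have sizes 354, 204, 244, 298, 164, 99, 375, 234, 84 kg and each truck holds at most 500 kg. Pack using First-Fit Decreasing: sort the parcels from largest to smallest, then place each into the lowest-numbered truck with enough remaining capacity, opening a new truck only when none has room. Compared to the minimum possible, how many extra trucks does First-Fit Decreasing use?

First-Fit Decreasing: [375,99] [354,84] [298,164] [244,234] [204] → 5 trucks.
Total size 2056 kg; any packing needs at least ⌈2056/500⌉ = 5 trucks.
So 5 is already optimal.

0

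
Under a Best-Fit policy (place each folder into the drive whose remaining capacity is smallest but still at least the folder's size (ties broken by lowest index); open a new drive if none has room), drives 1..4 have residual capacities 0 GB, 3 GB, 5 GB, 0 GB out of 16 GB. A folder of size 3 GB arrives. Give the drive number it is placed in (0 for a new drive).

Drives with room: drive 2 (3 GB), drive 3 (5 GB).
Tightest fit is drive 2 with 3 GB free.

2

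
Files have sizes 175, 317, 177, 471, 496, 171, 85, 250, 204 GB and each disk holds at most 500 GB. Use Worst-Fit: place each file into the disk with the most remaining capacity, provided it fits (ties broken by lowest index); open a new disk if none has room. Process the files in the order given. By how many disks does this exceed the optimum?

Worst-Fit: [175,317] [177,171,85] [471] [496] [250,204] → 5 disks.
Total size 2346 GB; any packing needs at least ⌈2346/500⌉ = 5 disks.
So 5 is already optimal.

0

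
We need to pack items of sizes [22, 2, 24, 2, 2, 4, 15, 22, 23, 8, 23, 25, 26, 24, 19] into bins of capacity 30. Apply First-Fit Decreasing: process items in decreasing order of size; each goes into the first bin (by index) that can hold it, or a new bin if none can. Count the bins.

Sorted descending: 26, 25, 24, 24, 23, 23, 22, 22, 19, 15, 8, 4, 2, 2, 2.
Put 26 in bin 1; 4 remain.
Put 25 in bin 2; 5 remain.
Put 24 in bin 3; 6 remain.
Put 24 in bin 4; 6 remain.
Put 23 in bin 5; 7 remain.
Put 23 in bin 6; 7 remain.
Put 22 in bin 7; 8 remain.
Put 22 in bin 8; 8 remain.
Put 19 in bin 9; 11 remain.
Put 15 in bin 10; 15 remain.
Put 8 in bin 7; 0 remain.
Put 4 in bin 1; 0 remain.
Put 2 in bin 2; 3 remain.
Put 2 in bin 2; 1 remain.
Put 2 in bin 3; 4 remain.

10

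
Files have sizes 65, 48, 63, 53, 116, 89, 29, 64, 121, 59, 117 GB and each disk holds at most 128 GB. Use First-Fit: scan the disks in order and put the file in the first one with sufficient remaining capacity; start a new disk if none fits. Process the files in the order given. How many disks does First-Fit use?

7 disks

Put 65 GB in disk 1; 63 GB remain.
Put 48 GB in disk 1; 15 GB remain.
Put 63 GB in disk 2; 65 GB remain.
Put 53 GB in disk 2; 12 GB remain.
Put 116 GB in disk 3; 12 GB remain.
Put 89 GB in disk 4; 39 GB remain.
Put 29 GB in disk 4; 10 GB remain.
Put 64 GB in disk 5; 64 GB remain.
Put 121 GB in disk 6; 7 GB remain.
Put 59 GB in disk 5; 5 GB remain.
Put 117 GB in disk 7; 11 GB remain.
Final disks: [65,48] [63,53] [116] [89,29] [64,59] [121] [117].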